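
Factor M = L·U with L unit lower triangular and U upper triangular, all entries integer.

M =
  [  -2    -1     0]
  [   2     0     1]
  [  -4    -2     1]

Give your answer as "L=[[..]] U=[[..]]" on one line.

L=[[1,0,0],[-1,1,0],[2,0,1]] U=[[-2,-1,0],[0,-1,1],[0,0,1]]

  R1 -= -1·R0 → [0,-1,1]
  R2 -= 2·R0 → [0,0,1]
  R2 -= 0·R1 → [0,0,1]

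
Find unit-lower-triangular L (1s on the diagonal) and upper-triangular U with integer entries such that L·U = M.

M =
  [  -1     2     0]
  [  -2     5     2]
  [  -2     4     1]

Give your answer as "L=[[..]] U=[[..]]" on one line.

L=[[1,0,0],[2,1,0],[2,0,1]] U=[[-1,2,0],[0,1,2],[0,0,1]]

  row1 -= 2·row0 → [0,1,2]
  row2 -= 2·row0 → [0,0,1]
  row2 -= 0·row1 → [0,0,1]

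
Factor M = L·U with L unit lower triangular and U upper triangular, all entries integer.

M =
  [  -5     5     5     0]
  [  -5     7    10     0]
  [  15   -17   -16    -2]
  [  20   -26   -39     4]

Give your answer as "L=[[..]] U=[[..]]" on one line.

  row1 -= 1·row0 → [0,2,5,0]
  row2 -= -3·row0 → [0,-2,-1,-2]
  row3 -= -4·row0 → [0,-6,-19,4]
  row2 -= -1·row1 → [0,0,4,-2]
  row3 -= -3·row1 → [0,0,-4,4]
  row3 -= -1·row2 → [0,0,0,2]

L=[[1,0,0,0],[1,1,0,0],[-3,-1,1,0],[-4,-3,-1,1]] U=[[-5,5,5,0],[0,2,5,0],[0,0,4,-2],[0,0,0,2]]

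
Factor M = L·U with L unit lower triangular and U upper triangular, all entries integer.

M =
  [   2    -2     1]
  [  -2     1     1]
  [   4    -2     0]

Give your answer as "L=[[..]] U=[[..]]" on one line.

L=[[1,0,0],[-1,1,0],[2,-2,1]] U=[[2,-2,1],[0,-1,2],[0,0,2]]

  row1 -= -1·row0 → [0,-1,2]
  row2 -= 2·row0 → [0,2,-2]
  row2 -= -2·row1 → [0,0,2]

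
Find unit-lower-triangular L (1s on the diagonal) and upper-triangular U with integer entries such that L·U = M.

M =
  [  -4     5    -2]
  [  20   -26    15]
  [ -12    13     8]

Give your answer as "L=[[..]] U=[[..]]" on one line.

  r1 -= -5·r0 → [0,-1,5]
  r2 -= 3·r0 → [0,-2,14]
  r2 -= 2·r1 → [0,0,4]

L=[[1,0,0],[-5,1,0],[3,2,1]] U=[[-4,5,-2],[0,-1,5],[0,0,4]]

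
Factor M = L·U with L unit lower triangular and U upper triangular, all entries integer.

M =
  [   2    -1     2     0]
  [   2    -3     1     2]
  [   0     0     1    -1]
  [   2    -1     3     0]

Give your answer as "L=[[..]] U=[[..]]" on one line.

  r1 -= 1·r0 → [0,-2,-1,2]
  r2 -= 0·r0 → [0,0,1,-1]
  r3 -= 1·r0 → [0,0,1,0]
  r2 -= 0·r1 → [0,0,1,-1]
  r3 -= 0·r1 → [0,0,1,0]
  r3 -= 1·r2 → [0,0,0,1]

L=[[1,0,0,0],[1,1,0,0],[0,0,1,0],[1,0,1,1]] U=[[2,-1,2,0],[0,-2,-1,2],[0,0,1,-1],[0,0,0,1]]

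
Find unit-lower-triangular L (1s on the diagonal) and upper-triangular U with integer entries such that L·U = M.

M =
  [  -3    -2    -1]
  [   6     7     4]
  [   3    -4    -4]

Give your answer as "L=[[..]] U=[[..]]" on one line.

L=[[1,0,0],[-2,1,0],[-1,-2,1]] U=[[-3,-2,-1],[0,3,2],[0,0,-1]]

  R1 -= -2·R0 → [0,3,2]
  R2 -= -1·R0 → [0,-6,-5]
  R2 -= -2·R1 → [0,0,-1]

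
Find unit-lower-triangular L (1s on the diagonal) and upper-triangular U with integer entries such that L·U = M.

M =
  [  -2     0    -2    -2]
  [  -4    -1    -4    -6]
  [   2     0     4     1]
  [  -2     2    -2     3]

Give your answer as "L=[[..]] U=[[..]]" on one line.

  R1 -= 2·R0 → [0,-1,0,-2]
  R2 -= -1·R0 → [0,0,2,-1]
  R3 -= 1·R0 → [0,2,0,5]
  R2 -= 0·R1 → [0,0,2,-1]
  R3 -= -2·R1 → [0,0,0,1]
  R3 -= 0·R2 → [0,0,0,1]

L=[[1,0,0,0],[2,1,0,0],[-1,0,1,0],[1,-2,0,1]] U=[[-2,0,-2,-2],[0,-1,0,-2],[0,0,2,-1],[0,0,0,1]]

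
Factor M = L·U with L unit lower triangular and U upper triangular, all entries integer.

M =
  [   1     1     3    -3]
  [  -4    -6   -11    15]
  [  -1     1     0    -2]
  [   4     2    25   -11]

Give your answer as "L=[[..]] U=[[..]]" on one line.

L=[[1,0,0,0],[-4,1,0,0],[-1,-1,1,0],[4,1,3,1]] U=[[1,1,3,-3],[0,-2,1,3],[0,0,4,-2],[0,0,0,4]]

  R1 -= -4·R0 → [0,-2,1,3]
  R2 -= -1·R0 → [0,2,3,-5]
  R3 -= 4·R0 → [0,-2,13,1]
  R2 -= -1·R1 → [0,0,4,-2]
  R3 -= 1·R1 → [0,0,12,-2]
  R3 -= 3·R2 → [0,0,0,4]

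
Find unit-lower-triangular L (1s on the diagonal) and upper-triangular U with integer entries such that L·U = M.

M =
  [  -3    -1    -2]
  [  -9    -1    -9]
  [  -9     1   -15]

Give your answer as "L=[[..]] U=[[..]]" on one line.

L=[[1,0,0],[3,1,0],[3,2,1]] U=[[-3,-1,-2],[0,2,-3],[0,0,-3]]

  r1 -= 3·r0 → [0,2,-3]
  r2 -= 3·r0 → [0,4,-9]
  r2 -= 2·r1 → [0,0,-3]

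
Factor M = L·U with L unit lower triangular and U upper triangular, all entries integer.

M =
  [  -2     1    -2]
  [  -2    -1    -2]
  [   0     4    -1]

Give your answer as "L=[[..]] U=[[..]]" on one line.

L=[[1,0,0],[1,1,0],[0,-2,1]] U=[[-2,1,-2],[0,-2,0],[0,0,-1]]

  R1 -= 1·R0 → [0,-2,0]
  R2 -= 0·R0 → [0,4,-1]
  R2 -= -2·R1 → [0,0,-1]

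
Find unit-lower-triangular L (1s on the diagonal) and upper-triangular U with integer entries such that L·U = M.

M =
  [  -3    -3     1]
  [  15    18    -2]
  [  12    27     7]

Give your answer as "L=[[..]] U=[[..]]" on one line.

L=[[1,0,0],[-5,1,0],[-4,5,1]] U=[[-3,-3,1],[0,3,3],[0,0,-4]]

  R1 -= -5·R0 → [0,3,3]
  R2 -= -4·R0 → [0,15,11]
  R2 -= 5·R1 → [0,0,-4]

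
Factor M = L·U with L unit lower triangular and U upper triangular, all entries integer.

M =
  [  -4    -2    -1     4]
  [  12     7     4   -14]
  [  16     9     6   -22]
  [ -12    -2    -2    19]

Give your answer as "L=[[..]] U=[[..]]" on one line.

  R1 -= -3·R0 → [0,1,1,-2]
  R2 -= -4·R0 → [0,1,2,-6]
  R3 -= 3·R0 → [0,4,1,7]
  R2 -= 1·R1 → [0,0,1,-4]
  R3 -= 4·R1 → [0,0,-3,15]
  R3 -= -3·R2 → [0,0,0,3]

L=[[1,0,0,0],[-3,1,0,0],[-4,1,1,0],[3,4,-3,1]] U=[[-4,-2,-1,4],[0,1,1,-2],[0,0,1,-4],[0,0,0,3]]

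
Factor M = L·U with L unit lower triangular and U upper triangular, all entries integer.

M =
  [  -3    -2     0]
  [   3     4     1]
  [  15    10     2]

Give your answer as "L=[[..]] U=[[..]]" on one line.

  r1 -= -1·r0 → [0,2,1]
  r2 -= -5·r0 → [0,0,2]
  r2 -= 0·r1 → [0,0,2]

L=[[1,0,0],[-1,1,0],[-5,0,1]] U=[[-3,-2,0],[0,2,1],[0,0,2]]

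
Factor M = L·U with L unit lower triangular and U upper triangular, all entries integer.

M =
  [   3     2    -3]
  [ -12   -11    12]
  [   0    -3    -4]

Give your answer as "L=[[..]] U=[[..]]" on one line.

  R1 -= -4·R0 → [0,-3,0]
  R2 -= 0·R0 → [0,-3,-4]
  R2 -= 1·R1 → [0,0,-4]

L=[[1,0,0],[-4,1,0],[0,1,1]] U=[[3,2,-3],[0,-3,0],[0,0,-4]]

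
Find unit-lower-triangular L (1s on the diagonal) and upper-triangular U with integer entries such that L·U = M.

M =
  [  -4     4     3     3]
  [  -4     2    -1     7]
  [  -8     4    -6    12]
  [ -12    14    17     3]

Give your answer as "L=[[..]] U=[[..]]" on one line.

  r1 -= 1·r0 → [0,-2,-4,4]
  r2 -= 2·r0 → [0,-4,-12,6]
  r3 -= 3·r0 → [0,2,8,-6]
  r2 -= 2·r1 → [0,0,-4,-2]
  r3 -= -1·r1 → [0,0,4,-2]
  r3 -= -1·r2 → [0,0,0,-4]

L=[[1,0,0,0],[1,1,0,0],[2,2,1,0],[3,-1,-1,1]] U=[[-4,4,3,3],[0,-2,-4,4],[0,0,-4,-2],[0,0,0,-4]]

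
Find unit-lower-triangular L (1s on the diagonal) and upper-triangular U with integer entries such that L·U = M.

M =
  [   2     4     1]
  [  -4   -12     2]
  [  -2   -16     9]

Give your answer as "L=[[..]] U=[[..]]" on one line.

L=[[1,0,0],[-2,1,0],[-1,3,1]] U=[[2,4,1],[0,-4,4],[0,0,-2]]

  row1 -= -2·row0 → [0,-4,4]
  row2 -= -1·row0 → [0,-12,10]
  row2 -= 3·row1 → [0,0,-2]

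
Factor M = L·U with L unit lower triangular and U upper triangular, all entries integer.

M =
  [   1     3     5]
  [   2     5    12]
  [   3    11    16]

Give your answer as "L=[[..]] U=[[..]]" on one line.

  R1 -= 2·R0 → [0,-1,2]
  R2 -= 3·R0 → [0,2,1]
  R2 -= -2·R1 → [0,0,5]

L=[[1,0,0],[2,1,0],[3,-2,1]] U=[[1,3,5],[0,-1,2],[0,0,5]]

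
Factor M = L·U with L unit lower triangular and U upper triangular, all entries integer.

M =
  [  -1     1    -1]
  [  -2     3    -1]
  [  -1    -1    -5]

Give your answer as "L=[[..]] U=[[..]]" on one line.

L=[[1,0,0],[2,1,0],[1,-2,1]] U=[[-1,1,-1],[0,1,1],[0,0,-2]]

  row1 -= 2·row0 → [0,1,1]
  row2 -= 1·row0 → [0,-2,-4]
  row2 -= -2·row1 → [0,0,-2]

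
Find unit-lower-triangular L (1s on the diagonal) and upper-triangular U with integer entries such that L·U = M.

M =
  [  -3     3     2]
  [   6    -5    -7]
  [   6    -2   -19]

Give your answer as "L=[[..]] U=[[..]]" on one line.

L=[[1,0,0],[-2,1,0],[-2,4,1]] U=[[-3,3,2],[0,1,-3],[0,0,-3]]

  r1 -= -2·r0 → [0,1,-3]
  r2 -= -2·r0 → [0,4,-15]
  r2 -= 4·r1 → [0,0,-3]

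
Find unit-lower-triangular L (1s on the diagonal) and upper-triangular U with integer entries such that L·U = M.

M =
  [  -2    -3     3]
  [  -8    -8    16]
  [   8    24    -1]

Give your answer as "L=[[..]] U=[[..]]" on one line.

  r1 -= 4·r0 → [0,4,4]
  r2 -= -4·r0 → [0,12,11]
  r2 -= 3·r1 → [0,0,-1]

L=[[1,0,0],[4,1,0],[-4,3,1]] U=[[-2,-3,3],[0,4,4],[0,0,-1]]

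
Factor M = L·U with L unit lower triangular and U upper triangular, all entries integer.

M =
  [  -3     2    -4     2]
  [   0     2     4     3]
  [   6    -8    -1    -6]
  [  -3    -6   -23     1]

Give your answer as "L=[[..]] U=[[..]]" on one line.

L=[[1,0,0,0],[0,1,0,0],[-2,-2,1,0],[1,-4,3,1]] U=[[-3,2,-4,2],[0,2,4,3],[0,0,-1,4],[0,0,0,-1]]

  R1 -= 0·R0 → [0,2,4,3]
  R2 -= -2·R0 → [0,-4,-9,-2]
  R3 -= 1·R0 → [0,-8,-19,-1]
  R2 -= -2·R1 → [0,0,-1,4]
  R3 -= -4·R1 → [0,0,-3,11]
  R3 -= 3·R2 → [0,0,0,-1]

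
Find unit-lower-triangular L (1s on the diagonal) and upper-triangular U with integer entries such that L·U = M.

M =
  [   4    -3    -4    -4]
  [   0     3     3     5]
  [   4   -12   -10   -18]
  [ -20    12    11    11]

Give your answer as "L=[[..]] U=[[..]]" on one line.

  R1 -= 0·R0 → [0,3,3,5]
  R2 -= 1·R0 → [0,-9,-6,-14]
  R3 -= -5·R0 → [0,-3,-9,-9]
  R2 -= -3·R1 → [0,0,3,1]
  R3 -= -1·R1 → [0,0,-6,-4]
  R3 -= -2·R2 → [0,0,0,-2]

L=[[1,0,0,0],[0,1,0,0],[1,-3,1,0],[-5,-1,-2,1]] U=[[4,-3,-4,-4],[0,3,3,5],[0,0,3,1],[0,0,0,-2]]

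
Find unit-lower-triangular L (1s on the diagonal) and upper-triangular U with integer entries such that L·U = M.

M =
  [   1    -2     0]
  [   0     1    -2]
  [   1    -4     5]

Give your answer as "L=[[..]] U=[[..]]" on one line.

L=[[1,0,0],[0,1,0],[1,-2,1]] U=[[1,-2,0],[0,1,-2],[0,0,1]]

  r1 -= 0·r0 → [0,1,-2]
  r2 -= 1·r0 → [0,-2,5]
  r2 -= -2·r1 → [0,0,1]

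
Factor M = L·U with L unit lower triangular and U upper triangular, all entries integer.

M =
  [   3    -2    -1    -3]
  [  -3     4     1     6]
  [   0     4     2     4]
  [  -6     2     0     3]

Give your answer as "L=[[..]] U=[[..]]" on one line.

  row1 -= -1·row0 → [0,2,0,3]
  row2 -= 0·row0 → [0,4,2,4]
  row3 -= -2·row0 → [0,-2,-2,-3]
  row2 -= 2·row1 → [0,0,2,-2]
  row3 -= -1·row1 → [0,0,-2,0]
  row3 -= -1·row2 → [0,0,0,-2]

L=[[1,0,0,0],[-1,1,0,0],[0,2,1,0],[-2,-1,-1,1]] U=[[3,-2,-1,-3],[0,2,0,3],[0,0,2,-2],[0,0,0,-2]]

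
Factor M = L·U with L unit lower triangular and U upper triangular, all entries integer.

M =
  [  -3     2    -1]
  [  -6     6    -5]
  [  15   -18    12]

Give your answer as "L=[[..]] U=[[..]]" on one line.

L=[[1,0,0],[2,1,0],[-5,-4,1]] U=[[-3,2,-1],[0,2,-3],[0,0,-5]]

  r1 -= 2·r0 → [0,2,-3]
  r2 -= -5·r0 → [0,-8,7]
  r2 -= -4·r1 → [0,0,-5]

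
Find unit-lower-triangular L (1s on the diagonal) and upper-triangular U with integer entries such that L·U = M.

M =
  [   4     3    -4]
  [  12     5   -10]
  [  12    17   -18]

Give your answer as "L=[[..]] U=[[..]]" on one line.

L=[[1,0,0],[3,1,0],[3,-2,1]] U=[[4,3,-4],[0,-4,2],[0,0,-2]]

  row1 -= 3·row0 → [0,-4,2]
  row2 -= 3·row0 → [0,8,-6]
  row2 -= -2·row1 → [0,0,-2]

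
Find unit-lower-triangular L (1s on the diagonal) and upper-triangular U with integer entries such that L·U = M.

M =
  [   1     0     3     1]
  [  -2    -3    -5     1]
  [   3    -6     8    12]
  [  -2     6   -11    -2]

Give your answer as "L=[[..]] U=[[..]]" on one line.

  row1 -= -2·row0 → [0,-3,1,3]
  row2 -= 3·row0 → [0,-6,-1,9]
  row3 -= -2·row0 → [0,6,-5,0]
  row2 -= 2·row1 → [0,0,-3,3]
  row3 -= -2·row1 → [0,0,-3,6]
  row3 -= 1·row2 → [0,0,0,3]

L=[[1,0,0,0],[-2,1,0,0],[3,2,1,0],[-2,-2,1,1]] U=[[1,0,3,1],[0,-3,1,3],[0,0,-3,3],[0,0,0,3]]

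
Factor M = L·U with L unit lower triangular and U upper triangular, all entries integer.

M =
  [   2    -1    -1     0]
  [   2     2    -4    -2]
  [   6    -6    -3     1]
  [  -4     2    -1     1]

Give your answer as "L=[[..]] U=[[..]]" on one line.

L=[[1,0,0,0],[1,1,0,0],[3,-1,1,0],[-2,0,1,1]] U=[[2,-1,-1,0],[0,3,-3,-2],[0,0,-3,-1],[0,0,0,2]]

  R1 -= 1·R0 → [0,3,-3,-2]
  R2 -= 3·R0 → [0,-3,0,1]
  R3 -= -2·R0 → [0,0,-3,1]
  R2 -= -1·R1 → [0,0,-3,-1]
  R3 -= 0·R1 → [0,0,-3,1]
  R3 -= 1·R2 → [0,0,0,2]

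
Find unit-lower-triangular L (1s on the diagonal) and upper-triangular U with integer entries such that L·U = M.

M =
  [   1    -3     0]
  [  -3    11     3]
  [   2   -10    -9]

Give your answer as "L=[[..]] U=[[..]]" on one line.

  row1 -= -3·row0 → [0,2,3]
  row2 -= 2·row0 → [0,-4,-9]
  row2 -= -2·row1 → [0,0,-3]

L=[[1,0,0],[-3,1,0],[2,-2,1]] U=[[1,-3,0],[0,2,3],[0,0,-3]]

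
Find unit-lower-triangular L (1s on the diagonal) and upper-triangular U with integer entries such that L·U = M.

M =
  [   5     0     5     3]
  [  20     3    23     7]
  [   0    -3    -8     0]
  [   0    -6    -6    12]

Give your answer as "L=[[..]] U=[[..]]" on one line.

  r1 -= 4·r0 → [0,3,3,-5]
  r2 -= 0·r0 → [0,-3,-8,0]
  r3 -= 0·r0 → [0,-6,-6,12]
  r2 -= -1·r1 → [0,0,-5,-5]
  r3 -= -2·r1 → [0,0,0,2]
  r3 -= 0·r2 → [0,0,0,2]

L=[[1,0,0,0],[4,1,0,0],[0,-1,1,0],[0,-2,0,1]] U=[[5,0,5,3],[0,3,3,-5],[0,0,-5,-5],[0,0,0,2]]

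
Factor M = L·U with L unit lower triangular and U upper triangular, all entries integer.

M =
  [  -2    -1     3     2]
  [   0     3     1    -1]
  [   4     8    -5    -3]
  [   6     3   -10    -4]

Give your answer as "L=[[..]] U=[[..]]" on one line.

  row1 -= 0·row0 → [0,3,1,-1]
  row2 -= -2·row0 → [0,6,1,1]
  row3 -= -3·row0 → [0,0,-1,2]
  row2 -= 2·row1 → [0,0,-1,3]
  row3 -= 0·row1 → [0,0,-1,2]
  row3 -= 1·row2 → [0,0,0,-1]

L=[[1,0,0,0],[0,1,0,0],[-2,2,1,0],[-3,0,1,1]] U=[[-2,-1,3,2],[0,3,1,-1],[0,0,-1,3],[0,0,0,-1]]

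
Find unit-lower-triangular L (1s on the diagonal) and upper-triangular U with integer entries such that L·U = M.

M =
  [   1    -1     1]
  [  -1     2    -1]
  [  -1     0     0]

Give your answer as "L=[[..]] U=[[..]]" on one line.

L=[[1,0,0],[-1,1,0],[-1,-1,1]] U=[[1,-1,1],[0,1,0],[0,0,1]]

  R1 -= -1·R0 → [0,1,0]
  R2 -= -1·R0 → [0,-1,1]
  R2 -= -1·R1 → [0,0,1]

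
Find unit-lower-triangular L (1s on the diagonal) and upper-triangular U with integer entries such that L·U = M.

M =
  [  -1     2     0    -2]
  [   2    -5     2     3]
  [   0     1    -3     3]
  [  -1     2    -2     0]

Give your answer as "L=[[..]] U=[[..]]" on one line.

  r1 -= -2·r0 → [0,-1,2,-1]
  r2 -= 0·r0 → [0,1,-3,3]
  r3 -= 1·r0 → [0,0,-2,2]
  r2 -= -1·r1 → [0,0,-1,2]
  r3 -= 0·r1 → [0,0,-2,2]
  r3 -= 2·r2 → [0,0,0,-2]

L=[[1,0,0,0],[-2,1,0,0],[0,-1,1,0],[1,0,2,1]] U=[[-1,2,0,-2],[0,-1,2,-1],[0,0,-1,2],[0,0,0,-2]]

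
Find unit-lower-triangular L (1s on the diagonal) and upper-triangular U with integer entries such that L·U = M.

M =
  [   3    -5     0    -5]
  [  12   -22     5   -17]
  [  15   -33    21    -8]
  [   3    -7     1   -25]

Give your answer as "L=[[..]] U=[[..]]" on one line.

  r1 -= 4·r0 → [0,-2,5,3]
  r2 -= 5·r0 → [0,-8,21,17]
  r3 -= 1·r0 → [0,-2,1,-20]
  r2 -= 4·r1 → [0,0,1,5]
  r3 -= 1·r1 → [0,0,-4,-23]
  r3 -= -4·r2 → [0,0,0,-3]

L=[[1,0,0,0],[4,1,0,0],[5,4,1,0],[1,1,-4,1]] U=[[3,-5,0,-5],[0,-2,5,3],[0,0,1,5],[0,0,0,-3]]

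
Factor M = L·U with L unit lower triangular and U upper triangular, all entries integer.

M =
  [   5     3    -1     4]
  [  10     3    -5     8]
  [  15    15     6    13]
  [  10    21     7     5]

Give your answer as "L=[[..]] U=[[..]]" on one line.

L=[[1,0,0,0],[2,1,0,0],[3,-2,1,0],[2,-5,-2,1]] U=[[5,3,-1,4],[0,-3,-3,0],[0,0,3,1],[0,0,0,-1]]

  R1 -= 2·R0 → [0,-3,-3,0]
  R2 -= 3·R0 → [0,6,9,1]
  R3 -= 2·R0 → [0,15,9,-3]
  R2 -= -2·R1 → [0,0,3,1]
  R3 -= -5·R1 → [0,0,-6,-3]
  R3 -= -2·R2 → [0,0,0,-1]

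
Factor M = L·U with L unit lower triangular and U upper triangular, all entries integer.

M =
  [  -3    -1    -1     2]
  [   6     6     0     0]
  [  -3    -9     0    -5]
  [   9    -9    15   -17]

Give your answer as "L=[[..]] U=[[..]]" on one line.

L=[[1,0,0,0],[-2,1,0,0],[1,-2,1,0],[-3,-3,-2,1]] U=[[-3,-1,-1,2],[0,4,-2,4],[0,0,-3,1],[0,0,0,3]]

  row1 -= -2·row0 → [0,4,-2,4]
  row2 -= 1·row0 → [0,-8,1,-7]
  row3 -= -3·row0 → [0,-12,12,-11]
  row2 -= -2·row1 → [0,0,-3,1]
  row3 -= -3·row1 → [0,0,6,1]
  row3 -= -2·row2 → [0,0,0,3]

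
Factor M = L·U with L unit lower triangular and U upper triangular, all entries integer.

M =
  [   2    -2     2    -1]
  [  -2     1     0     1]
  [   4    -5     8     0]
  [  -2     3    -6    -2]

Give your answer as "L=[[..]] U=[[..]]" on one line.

  r1 -= -1·r0 → [0,-1,2,0]
  r2 -= 2·r0 → [0,-1,4,2]
  r3 -= -1·r0 → [0,1,-4,-3]
  r2 -= 1·r1 → [0,0,2,2]
  r3 -= -1·r1 → [0,0,-2,-3]
  r3 -= -1·r2 → [0,0,0,-1]

L=[[1,0,0,0],[-1,1,0,0],[2,1,1,0],[-1,-1,-1,1]] U=[[2,-2,2,-1],[0,-1,2,0],[0,0,2,2],[0,0,0,-1]]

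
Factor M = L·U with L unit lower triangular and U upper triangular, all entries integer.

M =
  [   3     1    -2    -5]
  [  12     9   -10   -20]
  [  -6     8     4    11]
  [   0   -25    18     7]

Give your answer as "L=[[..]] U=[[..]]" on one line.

L=[[1,0,0,0],[4,1,0,0],[-2,2,1,0],[0,-5,2,1]] U=[[3,1,-2,-5],[0,5,-2,0],[0,0,4,1],[0,0,0,5]]

  row1 -= 4·row0 → [0,5,-2,0]
  row2 -= -2·row0 → [0,10,0,1]
  row3 -= 0·row0 → [0,-25,18,7]
  row2 -= 2·row1 → [0,0,4,1]
  row3 -= -5·row1 → [0,0,8,7]
  row3 -= 2·row2 → [0,0,0,5]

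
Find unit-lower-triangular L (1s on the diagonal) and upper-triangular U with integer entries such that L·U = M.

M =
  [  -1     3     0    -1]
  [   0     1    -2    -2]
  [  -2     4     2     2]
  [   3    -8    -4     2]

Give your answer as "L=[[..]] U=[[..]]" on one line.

  r1 -= 0·r0 → [0,1,-2,-2]
  r2 -= 2·r0 → [0,-2,2,4]
  r3 -= -3·r0 → [0,1,-4,-1]
  r2 -= -2·r1 → [0,0,-2,0]
  r3 -= 1·r1 → [0,0,-2,1]
  r3 -= 1·r2 → [0,0,0,1]

L=[[1,0,0,0],[0,1,0,0],[2,-2,1,0],[-3,1,1,1]] U=[[-1,3,0,-1],[0,1,-2,-2],[0,0,-2,0],[0,0,0,1]]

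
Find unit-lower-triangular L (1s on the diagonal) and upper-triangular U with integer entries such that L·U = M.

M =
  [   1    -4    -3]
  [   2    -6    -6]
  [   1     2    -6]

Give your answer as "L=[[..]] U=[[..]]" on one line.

L=[[1,0,0],[2,1,0],[1,3,1]] U=[[1,-4,-3],[0,2,0],[0,0,-3]]

  row1 -= 2·row0 → [0,2,0]
  row2 -= 1·row0 → [0,6,-3]
  row2 -= 3·row1 → [0,0,-3]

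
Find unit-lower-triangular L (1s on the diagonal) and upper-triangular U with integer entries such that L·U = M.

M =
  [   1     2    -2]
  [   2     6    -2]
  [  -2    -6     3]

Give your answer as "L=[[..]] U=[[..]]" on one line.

L=[[1,0,0],[2,1,0],[-2,-1,1]] U=[[1,2,-2],[0,2,2],[0,0,1]]

  r1 -= 2·r0 → [0,2,2]
  r2 -= -2·r0 → [0,-2,-1]
  r2 -= -1·r1 → [0,0,1]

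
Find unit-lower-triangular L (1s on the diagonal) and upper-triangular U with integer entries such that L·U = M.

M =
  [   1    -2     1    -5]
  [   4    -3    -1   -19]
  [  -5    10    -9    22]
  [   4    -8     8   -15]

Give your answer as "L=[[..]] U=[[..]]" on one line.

  r1 -= 4·r0 → [0,5,-5,1]
  r2 -= -5·r0 → [0,0,-4,-3]
  r3 -= 4·r0 → [0,0,4,5]
  r2 -= 0·r1 → [0,0,-4,-3]
  r3 -= 0·r1 → [0,0,4,5]
  r3 -= -1·r2 → [0,0,0,2]

L=[[1,0,0,0],[4,1,0,0],[-5,0,1,0],[4,0,-1,1]] U=[[1,-2,1,-5],[0,5,-5,1],[0,0,-4,-3],[0,0,0,2]]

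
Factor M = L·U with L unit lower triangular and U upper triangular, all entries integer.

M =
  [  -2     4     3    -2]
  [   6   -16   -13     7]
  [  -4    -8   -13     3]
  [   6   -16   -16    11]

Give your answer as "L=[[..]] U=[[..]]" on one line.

L=[[1,0,0,0],[-3,1,0,0],[2,4,1,0],[-3,1,1,1]] U=[[-2,4,3,-2],[0,-4,-4,1],[0,0,-3,3],[0,0,0,1]]

  r1 -= -3·r0 → [0,-4,-4,1]
  r2 -= 2·r0 → [0,-16,-19,7]
  r3 -= -3·r0 → [0,-4,-7,5]
  r2 -= 4·r1 → [0,0,-3,3]
  r3 -= 1·r1 → [0,0,-3,4]
  r3 -= 1·r2 → [0,0,0,1]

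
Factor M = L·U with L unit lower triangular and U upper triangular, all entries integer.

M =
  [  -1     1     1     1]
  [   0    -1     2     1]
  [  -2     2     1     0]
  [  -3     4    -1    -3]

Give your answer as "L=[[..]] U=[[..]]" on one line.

L=[[1,0,0,0],[0,1,0,0],[2,0,1,0],[3,-1,2,1]] U=[[-1,1,1,1],[0,-1,2,1],[0,0,-1,-2],[0,0,0,-1]]

  R1 -= 0·R0 → [0,-1,2,1]
  R2 -= 2·R0 → [0,0,-1,-2]
  R3 -= 3·R0 → [0,1,-4,-6]
  R2 -= 0·R1 → [0,0,-1,-2]
  R3 -= -1·R1 → [0,0,-2,-5]
  R3 -= 2·R2 → [0,0,0,-1]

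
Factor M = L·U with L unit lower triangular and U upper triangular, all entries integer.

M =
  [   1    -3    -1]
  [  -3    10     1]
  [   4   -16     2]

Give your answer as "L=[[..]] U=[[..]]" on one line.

  R1 -= -3·R0 → [0,1,-2]
  R2 -= 4·R0 → [0,-4,6]
  R2 -= -4·R1 → [0,0,-2]

L=[[1,0,0],[-3,1,0],[4,-4,1]] U=[[1,-3,-1],[0,1,-2],[0,0,-2]]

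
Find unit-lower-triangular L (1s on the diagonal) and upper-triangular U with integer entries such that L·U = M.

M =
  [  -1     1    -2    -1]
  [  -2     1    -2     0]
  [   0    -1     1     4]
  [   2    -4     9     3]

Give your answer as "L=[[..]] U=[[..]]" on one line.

L=[[1,0,0,0],[2,1,0,0],[0,1,1,0],[-2,2,-1,1]] U=[[-1,1,-2,-1],[0,-1,2,2],[0,0,-1,2],[0,0,0,-1]]

  row1 -= 2·row0 → [0,-1,2,2]
  row2 -= 0·row0 → [0,-1,1,4]
  row3 -= -2·row0 → [0,-2,5,1]
  row2 -= 1·row1 → [0,0,-1,2]
  row3 -= 2·row1 → [0,0,1,-3]
  row3 -= -1·row2 → [0,0,0,-1]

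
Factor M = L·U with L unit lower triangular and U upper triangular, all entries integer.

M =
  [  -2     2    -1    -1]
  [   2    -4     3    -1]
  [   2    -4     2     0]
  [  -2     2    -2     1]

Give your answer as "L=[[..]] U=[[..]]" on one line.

  row1 -= -1·row0 → [0,-2,2,-2]
  row2 -= -1·row0 → [0,-2,1,-1]
  row3 -= 1·row0 → [0,0,-1,2]
  row2 -= 1·row1 → [0,0,-1,1]
  row3 -= 0·row1 → [0,0,-1,2]
  row3 -= 1·row2 → [0,0,0,1]

L=[[1,0,0,0],[-1,1,0,0],[-1,1,1,0],[1,0,1,1]] U=[[-2,2,-1,-1],[0,-2,2,-2],[0,0,-1,1],[0,0,0,1]]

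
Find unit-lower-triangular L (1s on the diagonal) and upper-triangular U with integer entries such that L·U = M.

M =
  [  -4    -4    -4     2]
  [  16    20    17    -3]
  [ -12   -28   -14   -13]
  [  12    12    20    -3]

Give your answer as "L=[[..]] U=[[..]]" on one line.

L=[[1,0,0,0],[-4,1,0,0],[3,-4,1,0],[-3,0,4,1]] U=[[-4,-4,-4,2],[0,4,1,5],[0,0,2,1],[0,0,0,-1]]

  row1 -= -4·row0 → [0,4,1,5]
  row2 -= 3·row0 → [0,-16,-2,-19]
  row3 -= -3·row0 → [0,0,8,3]
  row2 -= -4·row1 → [0,0,2,1]
  row3 -= 0·row1 → [0,0,8,3]
  row3 -= 4·row2 → [0,0,0,-1]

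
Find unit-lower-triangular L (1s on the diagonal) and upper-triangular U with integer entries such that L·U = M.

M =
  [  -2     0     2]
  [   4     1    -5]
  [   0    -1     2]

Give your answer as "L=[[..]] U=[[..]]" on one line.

L=[[1,0,0],[-2,1,0],[0,-1,1]] U=[[-2,0,2],[0,1,-1],[0,0,1]]

  row1 -= -2·row0 → [0,1,-1]
  row2 -= 0·row0 → [0,-1,2]
  row2 -= -1·row1 → [0,0,1]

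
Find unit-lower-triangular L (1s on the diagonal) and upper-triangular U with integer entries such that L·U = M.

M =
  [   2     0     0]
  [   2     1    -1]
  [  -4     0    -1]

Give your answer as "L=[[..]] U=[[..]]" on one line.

L=[[1,0,0],[1,1,0],[-2,0,1]] U=[[2,0,0],[0,1,-1],[0,0,-1]]

  r1 -= 1·r0 → [0,1,-1]
  r2 -= -2·r0 → [0,0,-1]
  r2 -= 0·r1 → [0,0,-1]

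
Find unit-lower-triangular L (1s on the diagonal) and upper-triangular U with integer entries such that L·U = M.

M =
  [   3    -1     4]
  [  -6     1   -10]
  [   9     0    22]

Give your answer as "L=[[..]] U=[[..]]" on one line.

L=[[1,0,0],[-2,1,0],[3,-3,1]] U=[[3,-1,4],[0,-1,-2],[0,0,4]]

  r1 -= -2·r0 → [0,-1,-2]
  r2 -= 3·r0 → [0,3,10]
  r2 -= -3·r1 → [0,0,4]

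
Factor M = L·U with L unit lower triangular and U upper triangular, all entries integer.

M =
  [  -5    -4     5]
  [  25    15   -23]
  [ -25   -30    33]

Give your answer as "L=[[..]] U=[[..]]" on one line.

  r1 -= -5·r0 → [0,-5,2]
  r2 -= 5·r0 → [0,-10,8]
  r2 -= 2·r1 → [0,0,4]

L=[[1,0,0],[-5,1,0],[5,2,1]] U=[[-5,-4,5],[0,-5,2],[0,0,4]]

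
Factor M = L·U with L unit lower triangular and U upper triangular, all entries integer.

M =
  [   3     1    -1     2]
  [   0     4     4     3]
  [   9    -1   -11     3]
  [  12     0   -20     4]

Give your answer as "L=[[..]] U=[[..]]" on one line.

L=[[1,0,0,0],[0,1,0,0],[3,-1,1,0],[4,-1,3,1]] U=[[3,1,-1,2],[0,4,4,3],[0,0,-4,0],[0,0,0,-1]]

  r1 -= 0·r0 → [0,4,4,3]
  r2 -= 3·r0 → [0,-4,-8,-3]
  r3 -= 4·r0 → [0,-4,-16,-4]
  r2 -= -1·r1 → [0,0,-4,0]
  r3 -= -1·r1 → [0,0,-12,-1]
  r3 -= 3·r2 → [0,0,0,-1]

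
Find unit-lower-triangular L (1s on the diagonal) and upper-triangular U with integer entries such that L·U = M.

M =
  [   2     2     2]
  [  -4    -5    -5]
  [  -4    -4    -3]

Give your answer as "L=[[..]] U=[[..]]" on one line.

L=[[1,0,0],[-2,1,0],[-2,0,1]] U=[[2,2,2],[0,-1,-1],[0,0,1]]

  row1 -= -2·row0 → [0,-1,-1]
  row2 -= -2·row0 → [0,0,1]
  row2 -= 0·row1 → [0,0,1]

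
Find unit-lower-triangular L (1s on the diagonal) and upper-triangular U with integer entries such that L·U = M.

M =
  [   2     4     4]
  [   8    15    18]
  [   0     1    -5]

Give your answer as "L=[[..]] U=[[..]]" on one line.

L=[[1,0,0],[4,1,0],[0,-1,1]] U=[[2,4,4],[0,-1,2],[0,0,-3]]

  row1 -= 4·row0 → [0,-1,2]
  row2 -= 0·row0 → [0,1,-5]
  row2 -= -1·row1 → [0,0,-3]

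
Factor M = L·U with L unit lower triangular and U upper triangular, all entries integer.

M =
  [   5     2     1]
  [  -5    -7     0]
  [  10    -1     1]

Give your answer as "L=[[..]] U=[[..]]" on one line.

L=[[1,0,0],[-1,1,0],[2,1,1]] U=[[5,2,1],[0,-5,1],[0,0,-2]]

  row1 -= -1·row0 → [0,-5,1]
  row2 -= 2·row0 → [0,-5,-1]
  row2 -= 1·row1 → [0,0,-2]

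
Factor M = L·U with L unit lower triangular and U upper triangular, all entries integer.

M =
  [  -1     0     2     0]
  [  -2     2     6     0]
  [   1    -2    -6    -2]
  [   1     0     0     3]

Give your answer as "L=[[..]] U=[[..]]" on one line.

  R1 -= 2·R0 → [0,2,2,0]
  R2 -= -1·R0 → [0,-2,-4,-2]
  R3 -= -1·R0 → [0,0,2,3]
  R2 -= -1·R1 → [0,0,-2,-2]
  R3 -= 0·R1 → [0,0,2,3]
  R3 -= -1·R2 → [0,0,0,1]

L=[[1,0,0,0],[2,1,0,0],[-1,-1,1,0],[-1,0,-1,1]] U=[[-1,0,2,0],[0,2,2,0],[0,0,-2,-2],[0,0,0,1]]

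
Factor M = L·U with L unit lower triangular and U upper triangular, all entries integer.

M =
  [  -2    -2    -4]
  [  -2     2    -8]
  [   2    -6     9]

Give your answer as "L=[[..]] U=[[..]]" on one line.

L=[[1,0,0],[1,1,0],[-1,-2,1]] U=[[-2,-2,-4],[0,4,-4],[0,0,-3]]

  row1 -= 1·row0 → [0,4,-4]
  row2 -= -1·row0 → [0,-8,5]
  row2 -= -2·row1 → [0,0,-3]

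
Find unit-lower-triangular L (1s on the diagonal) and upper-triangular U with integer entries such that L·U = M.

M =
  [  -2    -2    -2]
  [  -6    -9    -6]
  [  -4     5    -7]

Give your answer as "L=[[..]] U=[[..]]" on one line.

  R1 -= 3·R0 → [0,-3,0]
  R2 -= 2·R0 → [0,9,-3]
  R2 -= -3·R1 → [0,0,-3]

L=[[1,0,0],[3,1,0],[2,-3,1]] U=[[-2,-2,-2],[0,-3,0],[0,0,-3]]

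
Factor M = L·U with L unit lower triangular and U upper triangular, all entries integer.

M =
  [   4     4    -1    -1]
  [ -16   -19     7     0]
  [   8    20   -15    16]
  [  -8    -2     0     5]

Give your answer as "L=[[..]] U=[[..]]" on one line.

L=[[1,0,0,0],[-4,1,0,0],[2,-4,1,0],[-2,-2,-4,1]] U=[[4,4,-1,-1],[0,-3,3,-4],[0,0,-1,2],[0,0,0,3]]

  R1 -= -4·R0 → [0,-3,3,-4]
  R2 -= 2·R0 → [0,12,-13,18]
  R3 -= -2·R0 → [0,6,-2,3]
  R2 -= -4·R1 → [0,0,-1,2]
  R3 -= -2·R1 → [0,0,4,-5]
  R3 -= -4·R2 → [0,0,0,3]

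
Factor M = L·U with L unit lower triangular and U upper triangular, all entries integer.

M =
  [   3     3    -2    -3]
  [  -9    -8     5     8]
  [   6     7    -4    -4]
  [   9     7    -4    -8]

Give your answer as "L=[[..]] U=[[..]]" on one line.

  r1 -= -3·r0 → [0,1,-1,-1]
  r2 -= 2·r0 → [0,1,0,2]
  r3 -= 3·r0 → [0,-2,2,1]
  r2 -= 1·r1 → [0,0,1,3]
  r3 -= -2·r1 → [0,0,0,-1]
  r3 -= 0·r2 → [0,0,0,-1]

L=[[1,0,0,0],[-3,1,0,0],[2,1,1,0],[3,-2,0,1]] U=[[3,3,-2,-3],[0,1,-1,-1],[0,0,1,3],[0,0,0,-1]]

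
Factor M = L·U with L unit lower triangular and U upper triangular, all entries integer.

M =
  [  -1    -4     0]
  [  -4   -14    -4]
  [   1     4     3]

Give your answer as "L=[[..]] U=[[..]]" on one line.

L=[[1,0,0],[4,1,0],[-1,0,1]] U=[[-1,-4,0],[0,2,-4],[0,0,3]]

  r1 -= 4·r0 → [0,2,-4]
  r2 -= -1·r0 → [0,0,3]
  r2 -= 0·r1 → [0,0,3]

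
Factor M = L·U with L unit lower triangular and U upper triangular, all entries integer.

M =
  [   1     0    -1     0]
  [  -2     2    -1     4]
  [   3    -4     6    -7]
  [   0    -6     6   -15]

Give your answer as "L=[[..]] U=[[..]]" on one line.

  row1 -= -2·row0 → [0,2,-3,4]
  row2 -= 3·row0 → [0,-4,9,-7]
  row3 -= 0·row0 → [0,-6,6,-15]
  row2 -= -2·row1 → [0,0,3,1]
  row3 -= -3·row1 → [0,0,-3,-3]
  row3 -= -1·row2 → [0,0,0,-2]

L=[[1,0,0,0],[-2,1,0,0],[3,-2,1,0],[0,-3,-1,1]] U=[[1,0,-1,0],[0,2,-3,4],[0,0,3,1],[0,0,0,-2]]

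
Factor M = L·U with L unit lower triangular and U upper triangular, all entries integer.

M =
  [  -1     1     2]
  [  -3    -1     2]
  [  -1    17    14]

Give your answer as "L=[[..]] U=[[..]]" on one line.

L=[[1,0,0],[3,1,0],[1,-4,1]] U=[[-1,1,2],[0,-4,-4],[0,0,-4]]

  row1 -= 3·row0 → [0,-4,-4]
  row2 -= 1·row0 → [0,16,12]
  row2 -= -4·row1 → [0,0,-4]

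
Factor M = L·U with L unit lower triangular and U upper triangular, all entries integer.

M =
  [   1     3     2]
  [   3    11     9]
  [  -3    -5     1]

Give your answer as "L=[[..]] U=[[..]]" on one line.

  r1 -= 3·r0 → [0,2,3]
  r2 -= -3·r0 → [0,4,7]
  r2 -= 2·r1 → [0,0,1]

L=[[1,0,0],[3,1,0],[-3,2,1]] U=[[1,3,2],[0,2,3],[0,0,1]]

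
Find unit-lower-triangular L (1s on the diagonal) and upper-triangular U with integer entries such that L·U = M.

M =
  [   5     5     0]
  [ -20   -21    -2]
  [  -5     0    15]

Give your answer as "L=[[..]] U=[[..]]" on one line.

  r1 -= -4·r0 → [0,-1,-2]
  r2 -= -1·r0 → [0,5,15]
  r2 -= -5·r1 → [0,0,5]

L=[[1,0,0],[-4,1,0],[-1,-5,1]] U=[[5,5,0],[0,-1,-2],[0,0,5]]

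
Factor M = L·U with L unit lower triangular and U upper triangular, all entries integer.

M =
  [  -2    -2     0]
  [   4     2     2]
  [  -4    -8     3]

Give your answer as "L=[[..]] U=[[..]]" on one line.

L=[[1,0,0],[-2,1,0],[2,2,1]] U=[[-2,-2,0],[0,-2,2],[0,0,-1]]

  r1 -= -2·r0 → [0,-2,2]
  r2 -= 2·r0 → [0,-4,3]
  r2 -= 2·r1 → [0,0,-1]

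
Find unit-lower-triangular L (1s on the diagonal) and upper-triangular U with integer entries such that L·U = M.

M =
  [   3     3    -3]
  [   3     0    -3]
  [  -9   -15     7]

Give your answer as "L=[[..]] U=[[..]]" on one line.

  r1 -= 1·r0 → [0,-3,0]
  r2 -= -3·r0 → [0,-6,-2]
  r2 -= 2·r1 → [0,0,-2]

L=[[1,0,0],[1,1,0],[-3,2,1]] U=[[3,3,-3],[0,-3,0],[0,0,-2]]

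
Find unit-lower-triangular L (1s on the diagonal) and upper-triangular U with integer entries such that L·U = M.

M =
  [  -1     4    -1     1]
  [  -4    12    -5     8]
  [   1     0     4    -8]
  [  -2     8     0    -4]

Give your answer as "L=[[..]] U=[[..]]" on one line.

L=[[1,0,0,0],[4,1,0,0],[-1,-1,1,0],[2,0,1,1]] U=[[-1,4,-1,1],[0,-4,-1,4],[0,0,2,-3],[0,0,0,-3]]

  row1 -= 4·row0 → [0,-4,-1,4]
  row2 -= -1·row0 → [0,4,3,-7]
  row3 -= 2·row0 → [0,0,2,-6]
  row2 -= -1·row1 → [0,0,2,-3]
  row3 -= 0·row1 → [0,0,2,-6]
  row3 -= 1·row2 → [0,0,0,-3]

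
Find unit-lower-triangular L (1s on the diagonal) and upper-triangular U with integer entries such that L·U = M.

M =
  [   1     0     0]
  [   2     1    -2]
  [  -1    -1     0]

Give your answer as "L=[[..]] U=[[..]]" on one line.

L=[[1,0,0],[2,1,0],[-1,-1,1]] U=[[1,0,0],[0,1,-2],[0,0,-2]]

  r1 -= 2·r0 → [0,1,-2]
  r2 -= -1·r0 → [0,-1,0]
  r2 -= -1·r1 → [0,0,-2]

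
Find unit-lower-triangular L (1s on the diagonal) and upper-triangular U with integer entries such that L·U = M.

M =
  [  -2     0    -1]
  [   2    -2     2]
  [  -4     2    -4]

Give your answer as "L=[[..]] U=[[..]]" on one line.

  r1 -= -1·r0 → [0,-2,1]
  r2 -= 2·r0 → [0,2,-2]
  r2 -= -1·r1 → [0,0,-1]

L=[[1,0,0],[-1,1,0],[2,-1,1]] U=[[-2,0,-1],[0,-2,1],[0,0,-1]]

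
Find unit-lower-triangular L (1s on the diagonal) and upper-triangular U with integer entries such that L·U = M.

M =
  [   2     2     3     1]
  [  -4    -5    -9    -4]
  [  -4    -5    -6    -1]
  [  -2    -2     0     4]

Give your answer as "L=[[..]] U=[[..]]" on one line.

L=[[1,0,0,0],[-2,1,0,0],[-2,1,1,0],[-1,0,1,1]] U=[[2,2,3,1],[0,-1,-3,-2],[0,0,3,3],[0,0,0,2]]

  R1 -= -2·R0 → [0,-1,-3,-2]
  R2 -= -2·R0 → [0,-1,0,1]
  R3 -= -1·R0 → [0,0,3,5]
  R2 -= 1·R1 → [0,0,3,3]
  R3 -= 0·R1 → [0,0,3,5]
  R3 -= 1·R2 → [0,0,0,2]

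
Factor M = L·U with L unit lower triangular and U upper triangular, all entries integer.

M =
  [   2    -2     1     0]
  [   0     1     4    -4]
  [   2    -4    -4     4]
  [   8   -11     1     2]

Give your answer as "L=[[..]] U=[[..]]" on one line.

L=[[1,0,0,0],[0,1,0,0],[1,-2,1,0],[4,-3,3,1]] U=[[2,-2,1,0],[0,1,4,-4],[0,0,3,-4],[0,0,0,2]]

  R1 -= 0·R0 → [0,1,4,-4]
  R2 -= 1·R0 → [0,-2,-5,4]
  R3 -= 4·R0 → [0,-3,-3,2]
  R2 -= -2·R1 → [0,0,3,-4]
  R3 -= -3·R1 → [0,0,9,-10]
  R3 -= 3·R2 → [0,0,0,2]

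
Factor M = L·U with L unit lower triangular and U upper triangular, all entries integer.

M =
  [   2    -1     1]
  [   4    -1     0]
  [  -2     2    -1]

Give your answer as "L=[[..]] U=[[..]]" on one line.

L=[[1,0,0],[2,1,0],[-1,1,1]] U=[[2,-1,1],[0,1,-2],[0,0,2]]

  R1 -= 2·R0 → [0,1,-2]
  R2 -= -1·R0 → [0,1,0]
  R2 -= 1·R1 → [0,0,2]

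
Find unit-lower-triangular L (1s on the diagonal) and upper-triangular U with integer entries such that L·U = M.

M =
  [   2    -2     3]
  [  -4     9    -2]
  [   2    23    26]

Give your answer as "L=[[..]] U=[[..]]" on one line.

  R1 -= -2·R0 → [0,5,4]
  R2 -= 1·R0 → [0,25,23]
  R2 -= 5·R1 → [0,0,3]

L=[[1,0,0],[-2,1,0],[1,5,1]] U=[[2,-2,3],[0,5,4],[0,0,3]]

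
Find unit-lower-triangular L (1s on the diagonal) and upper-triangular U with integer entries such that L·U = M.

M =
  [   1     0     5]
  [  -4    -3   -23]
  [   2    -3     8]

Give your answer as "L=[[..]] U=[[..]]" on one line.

L=[[1,0,0],[-4,1,0],[2,1,1]] U=[[1,0,5],[0,-3,-3],[0,0,1]]

  row1 -= -4·row0 → [0,-3,-3]
  row2 -= 2·row0 → [0,-3,-2]
  row2 -= 1·row1 → [0,0,1]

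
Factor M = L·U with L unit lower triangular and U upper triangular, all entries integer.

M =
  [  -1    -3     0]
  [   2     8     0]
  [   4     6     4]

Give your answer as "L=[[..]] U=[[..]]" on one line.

  R1 -= -2·R0 → [0,2,0]
  R2 -= -4·R0 → [0,-6,4]
  R2 -= -3·R1 → [0,0,4]

L=[[1,0,0],[-2,1,0],[-4,-3,1]] U=[[-1,-3,0],[0,2,0],[0,0,4]]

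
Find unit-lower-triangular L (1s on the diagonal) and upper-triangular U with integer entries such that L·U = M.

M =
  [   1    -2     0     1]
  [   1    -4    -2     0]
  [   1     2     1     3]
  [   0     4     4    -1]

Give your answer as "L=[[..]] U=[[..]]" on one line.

  row1 -= 1·row0 → [0,-2,-2,-1]
  row2 -= 1·row0 → [0,4,1,2]
  row3 -= 0·row0 → [0,4,4,-1]
  row2 -= -2·row1 → [0,0,-3,0]
  row3 -= -2·row1 → [0,0,0,-3]
  row3 -= 0·row2 → [0,0,0,-3]

L=[[1,0,0,0],[1,1,0,0],[1,-2,1,0],[0,-2,0,1]] U=[[1,-2,0,1],[0,-2,-2,-1],[0,0,-3,0],[0,0,0,-3]]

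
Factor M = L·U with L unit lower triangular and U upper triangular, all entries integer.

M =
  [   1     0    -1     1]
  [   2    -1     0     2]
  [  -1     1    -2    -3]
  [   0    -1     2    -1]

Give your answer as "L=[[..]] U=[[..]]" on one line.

L=[[1,0,0,0],[2,1,0,0],[-1,-1,1,0],[0,1,0,1]] U=[[1,0,-1,1],[0,-1,2,0],[0,0,-1,-2],[0,0,0,-1]]

  row1 -= 2·row0 → [0,-1,2,0]
  row2 -= -1·row0 → [0,1,-3,-2]
  row3 -= 0·row0 → [0,-1,2,-1]
  row2 -= -1·row1 → [0,0,-1,-2]
  row3 -= 1·row1 → [0,0,0,-1]
  row3 -= 0·row2 → [0,0,0,-1]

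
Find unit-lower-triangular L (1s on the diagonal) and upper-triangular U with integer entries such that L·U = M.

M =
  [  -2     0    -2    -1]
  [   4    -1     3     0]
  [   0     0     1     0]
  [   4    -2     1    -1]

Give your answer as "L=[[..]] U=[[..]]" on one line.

  row1 -= -2·row0 → [0,-1,-1,-2]
  row2 -= 0·row0 → [0,0,1,0]
  row3 -= -2·row0 → [0,-2,-3,-3]
  row2 -= 0·row1 → [0,0,1,0]
  row3 -= 2·row1 → [0,0,-1,1]
  row3 -= -1·row2 → [0,0,0,1]

L=[[1,0,0,0],[-2,1,0,0],[0,0,1,0],[-2,2,-1,1]] U=[[-2,0,-2,-1],[0,-1,-1,-2],[0,0,1,0],[0,0,0,1]]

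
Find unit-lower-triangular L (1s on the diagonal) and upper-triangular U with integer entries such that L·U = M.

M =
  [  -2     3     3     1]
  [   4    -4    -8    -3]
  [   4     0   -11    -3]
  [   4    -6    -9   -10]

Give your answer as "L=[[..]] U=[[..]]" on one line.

  R1 -= -2·R0 → [0,2,-2,-1]
  R2 -= -2·R0 → [0,6,-5,-1]
  R3 -= -2·R0 → [0,0,-3,-8]
  R2 -= 3·R1 → [0,0,1,2]
  R3 -= 0·R1 → [0,0,-3,-8]
  R3 -= -3·R2 → [0,0,0,-2]

L=[[1,0,0,0],[-2,1,0,0],[-2,3,1,0],[-2,0,-3,1]] U=[[-2,3,3,1],[0,2,-2,-1],[0,0,1,2],[0,0,0,-2]]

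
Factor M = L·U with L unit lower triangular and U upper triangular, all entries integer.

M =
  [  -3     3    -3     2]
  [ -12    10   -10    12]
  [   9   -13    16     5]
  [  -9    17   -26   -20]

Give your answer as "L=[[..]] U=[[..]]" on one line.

  R1 -= 4·R0 → [0,-2,2,4]
  R2 -= -3·R0 → [0,-4,7,11]
  R3 -= 3·R0 → [0,8,-17,-26]
  R2 -= 2·R1 → [0,0,3,3]
  R3 -= -4·R1 → [0,0,-9,-10]
  R3 -= -3·R2 → [0,0,0,-1]

L=[[1,0,0,0],[4,1,0,0],[-3,2,1,0],[3,-4,-3,1]] U=[[-3,3,-3,2],[0,-2,2,4],[0,0,3,3],[0,0,0,-1]]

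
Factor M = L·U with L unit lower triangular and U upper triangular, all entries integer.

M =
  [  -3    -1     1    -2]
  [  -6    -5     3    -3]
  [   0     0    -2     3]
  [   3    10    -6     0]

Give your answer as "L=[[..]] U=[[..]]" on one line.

  R1 -= 2·R0 → [0,-3,1,1]
  R2 -= 0·R0 → [0,0,-2,3]
  R3 -= -1·R0 → [0,9,-5,-2]
  R2 -= 0·R1 → [0,0,-2,3]
  R3 -= -3·R1 → [0,0,-2,1]
  R3 -= 1·R2 → [0,0,0,-2]

L=[[1,0,0,0],[2,1,0,0],[0,0,1,0],[-1,-3,1,1]] U=[[-3,-1,1,-2],[0,-3,1,1],[0,0,-2,3],[0,0,0,-2]]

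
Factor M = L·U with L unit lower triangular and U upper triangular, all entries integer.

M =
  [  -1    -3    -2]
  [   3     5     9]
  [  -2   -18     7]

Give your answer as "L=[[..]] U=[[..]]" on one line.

L=[[1,0,0],[-3,1,0],[2,3,1]] U=[[-1,-3,-2],[0,-4,3],[0,0,2]]

  R1 -= -3·R0 → [0,-4,3]
  R2 -= 2·R0 → [0,-12,11]
  R2 -= 3·R1 → [0,0,2]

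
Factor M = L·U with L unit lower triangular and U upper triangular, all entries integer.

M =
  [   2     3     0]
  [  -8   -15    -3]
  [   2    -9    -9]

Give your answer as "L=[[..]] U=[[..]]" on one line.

  r1 -= -4·r0 → [0,-3,-3]
  r2 -= 1·r0 → [0,-12,-9]
  r2 -= 4·r1 → [0,0,3]

L=[[1,0,0],[-4,1,0],[1,4,1]] U=[[2,3,0],[0,-3,-3],[0,0,3]]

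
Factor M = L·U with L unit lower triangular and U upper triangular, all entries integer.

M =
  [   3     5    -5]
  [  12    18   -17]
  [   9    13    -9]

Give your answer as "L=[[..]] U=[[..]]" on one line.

L=[[1,0,0],[4,1,0],[3,1,1]] U=[[3,5,-5],[0,-2,3],[0,0,3]]

  row1 -= 4·row0 → [0,-2,3]
  row2 -= 3·row0 → [0,-2,6]
  row2 -= 1·row1 → [0,0,3]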